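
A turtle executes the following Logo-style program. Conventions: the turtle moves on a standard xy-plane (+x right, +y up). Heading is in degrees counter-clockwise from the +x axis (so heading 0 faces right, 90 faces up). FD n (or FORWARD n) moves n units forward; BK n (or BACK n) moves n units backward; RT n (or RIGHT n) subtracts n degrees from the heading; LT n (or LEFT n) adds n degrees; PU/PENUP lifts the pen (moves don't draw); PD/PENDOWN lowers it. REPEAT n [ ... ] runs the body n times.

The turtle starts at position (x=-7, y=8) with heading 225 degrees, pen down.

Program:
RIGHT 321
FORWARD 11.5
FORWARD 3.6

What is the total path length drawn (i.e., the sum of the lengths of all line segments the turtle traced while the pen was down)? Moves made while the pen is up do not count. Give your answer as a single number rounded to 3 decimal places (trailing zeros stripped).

Answer: 15.1

Derivation:
Executing turtle program step by step:
Start: pos=(-7,8), heading=225, pen down
RT 321: heading 225 -> 264
FD 11.5: (-7,8) -> (-8.202,-3.437) [heading=264, draw]
FD 3.6: (-8.202,-3.437) -> (-8.578,-7.017) [heading=264, draw]
Final: pos=(-8.578,-7.017), heading=264, 2 segment(s) drawn

Segment lengths:
  seg 1: (-7,8) -> (-8.202,-3.437), length = 11.5
  seg 2: (-8.202,-3.437) -> (-8.578,-7.017), length = 3.6
Total = 15.1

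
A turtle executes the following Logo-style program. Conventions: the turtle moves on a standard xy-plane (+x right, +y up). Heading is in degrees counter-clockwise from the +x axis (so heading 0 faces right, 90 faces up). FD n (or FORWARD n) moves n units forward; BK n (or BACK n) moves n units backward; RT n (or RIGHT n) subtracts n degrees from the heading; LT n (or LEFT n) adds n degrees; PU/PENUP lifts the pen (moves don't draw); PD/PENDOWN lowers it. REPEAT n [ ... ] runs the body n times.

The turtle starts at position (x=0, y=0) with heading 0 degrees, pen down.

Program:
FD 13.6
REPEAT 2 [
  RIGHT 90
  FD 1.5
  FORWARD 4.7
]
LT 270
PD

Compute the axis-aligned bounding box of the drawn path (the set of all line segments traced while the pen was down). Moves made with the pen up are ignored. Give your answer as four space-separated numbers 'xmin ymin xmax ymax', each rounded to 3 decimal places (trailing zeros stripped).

Answer: 0 -6.2 13.6 0

Derivation:
Executing turtle program step by step:
Start: pos=(0,0), heading=0, pen down
FD 13.6: (0,0) -> (13.6,0) [heading=0, draw]
REPEAT 2 [
  -- iteration 1/2 --
  RT 90: heading 0 -> 270
  FD 1.5: (13.6,0) -> (13.6,-1.5) [heading=270, draw]
  FD 4.7: (13.6,-1.5) -> (13.6,-6.2) [heading=270, draw]
  -- iteration 2/2 --
  RT 90: heading 270 -> 180
  FD 1.5: (13.6,-6.2) -> (12.1,-6.2) [heading=180, draw]
  FD 4.7: (12.1,-6.2) -> (7.4,-6.2) [heading=180, draw]
]
LT 270: heading 180 -> 90
PD: pen down
Final: pos=(7.4,-6.2), heading=90, 5 segment(s) drawn

Segment endpoints: x in {0, 7.4, 12.1, 13.6}, y in {-6.2, -6.2, -1.5, 0}
xmin=0, ymin=-6.2, xmax=13.6, ymax=0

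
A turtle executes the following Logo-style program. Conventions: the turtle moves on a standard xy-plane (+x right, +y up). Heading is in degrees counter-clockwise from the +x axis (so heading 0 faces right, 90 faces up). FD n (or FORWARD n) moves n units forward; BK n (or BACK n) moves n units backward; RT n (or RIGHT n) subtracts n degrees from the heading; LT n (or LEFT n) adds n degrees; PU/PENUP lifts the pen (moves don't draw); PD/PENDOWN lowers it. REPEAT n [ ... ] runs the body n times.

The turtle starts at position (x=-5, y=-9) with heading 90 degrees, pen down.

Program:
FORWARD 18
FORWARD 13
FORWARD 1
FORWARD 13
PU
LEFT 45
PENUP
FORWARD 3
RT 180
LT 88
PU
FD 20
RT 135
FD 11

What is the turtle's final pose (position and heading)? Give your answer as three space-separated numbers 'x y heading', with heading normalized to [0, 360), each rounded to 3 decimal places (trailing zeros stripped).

Answer: 7.122 40.768 268

Derivation:
Executing turtle program step by step:
Start: pos=(-5,-9), heading=90, pen down
FD 18: (-5,-9) -> (-5,9) [heading=90, draw]
FD 13: (-5,9) -> (-5,22) [heading=90, draw]
FD 1: (-5,22) -> (-5,23) [heading=90, draw]
FD 13: (-5,23) -> (-5,36) [heading=90, draw]
PU: pen up
LT 45: heading 90 -> 135
PU: pen up
FD 3: (-5,36) -> (-7.121,38.121) [heading=135, move]
RT 180: heading 135 -> 315
LT 88: heading 315 -> 43
PU: pen up
FD 20: (-7.121,38.121) -> (7.506,51.761) [heading=43, move]
RT 135: heading 43 -> 268
FD 11: (7.506,51.761) -> (7.122,40.768) [heading=268, move]
Final: pos=(7.122,40.768), heading=268, 4 segment(s) drawn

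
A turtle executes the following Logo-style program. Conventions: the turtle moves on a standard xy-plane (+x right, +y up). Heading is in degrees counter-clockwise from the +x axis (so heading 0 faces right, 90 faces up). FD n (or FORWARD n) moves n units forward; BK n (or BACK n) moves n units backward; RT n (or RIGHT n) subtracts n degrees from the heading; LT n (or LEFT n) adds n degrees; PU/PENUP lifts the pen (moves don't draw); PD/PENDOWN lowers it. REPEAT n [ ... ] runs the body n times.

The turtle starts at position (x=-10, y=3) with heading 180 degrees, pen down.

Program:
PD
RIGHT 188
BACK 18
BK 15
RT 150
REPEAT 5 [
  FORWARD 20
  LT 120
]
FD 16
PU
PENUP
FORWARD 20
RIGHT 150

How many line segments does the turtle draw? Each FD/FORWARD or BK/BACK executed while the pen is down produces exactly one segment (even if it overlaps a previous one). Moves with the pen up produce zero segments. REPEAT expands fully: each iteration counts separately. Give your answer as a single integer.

Executing turtle program step by step:
Start: pos=(-10,3), heading=180, pen down
PD: pen down
RT 188: heading 180 -> 352
BK 18: (-10,3) -> (-27.825,5.505) [heading=352, draw]
BK 15: (-27.825,5.505) -> (-42.679,7.593) [heading=352, draw]
RT 150: heading 352 -> 202
REPEAT 5 [
  -- iteration 1/5 --
  FD 20: (-42.679,7.593) -> (-61.223,0.101) [heading=202, draw]
  LT 120: heading 202 -> 322
  -- iteration 2/5 --
  FD 20: (-61.223,0.101) -> (-45.462,-12.213) [heading=322, draw]
  LT 120: heading 322 -> 82
  -- iteration 3/5 --
  FD 20: (-45.462,-12.213) -> (-42.679,7.593) [heading=82, draw]
  LT 120: heading 82 -> 202
  -- iteration 4/5 --
  FD 20: (-42.679,7.593) -> (-61.223,0.101) [heading=202, draw]
  LT 120: heading 202 -> 322
  -- iteration 5/5 --
  FD 20: (-61.223,0.101) -> (-45.462,-12.213) [heading=322, draw]
  LT 120: heading 322 -> 82
]
FD 16: (-45.462,-12.213) -> (-43.236,3.632) [heading=82, draw]
PU: pen up
PU: pen up
FD 20: (-43.236,3.632) -> (-40.452,23.437) [heading=82, move]
RT 150: heading 82 -> 292
Final: pos=(-40.452,23.437), heading=292, 8 segment(s) drawn
Segments drawn: 8

Answer: 8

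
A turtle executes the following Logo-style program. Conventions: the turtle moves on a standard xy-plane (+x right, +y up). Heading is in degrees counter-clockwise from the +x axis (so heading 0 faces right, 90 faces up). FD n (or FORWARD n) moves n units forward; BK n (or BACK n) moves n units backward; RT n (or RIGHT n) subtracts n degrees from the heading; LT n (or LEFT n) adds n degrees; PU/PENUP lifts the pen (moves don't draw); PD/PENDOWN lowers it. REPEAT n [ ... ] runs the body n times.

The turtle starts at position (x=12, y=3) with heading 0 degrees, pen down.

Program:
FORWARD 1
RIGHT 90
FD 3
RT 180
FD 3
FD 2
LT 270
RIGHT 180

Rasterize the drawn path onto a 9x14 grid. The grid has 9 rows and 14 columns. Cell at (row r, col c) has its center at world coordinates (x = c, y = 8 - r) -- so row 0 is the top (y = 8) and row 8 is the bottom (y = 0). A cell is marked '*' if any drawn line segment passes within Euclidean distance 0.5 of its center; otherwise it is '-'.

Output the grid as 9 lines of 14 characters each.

Segment 0: (12,3) -> (13,3)
Segment 1: (13,3) -> (13,0)
Segment 2: (13,0) -> (13,3)
Segment 3: (13,3) -> (13,5)

Answer: --------------
--------------
--------------
-------------*
-------------*
------------**
-------------*
-------------*
-------------*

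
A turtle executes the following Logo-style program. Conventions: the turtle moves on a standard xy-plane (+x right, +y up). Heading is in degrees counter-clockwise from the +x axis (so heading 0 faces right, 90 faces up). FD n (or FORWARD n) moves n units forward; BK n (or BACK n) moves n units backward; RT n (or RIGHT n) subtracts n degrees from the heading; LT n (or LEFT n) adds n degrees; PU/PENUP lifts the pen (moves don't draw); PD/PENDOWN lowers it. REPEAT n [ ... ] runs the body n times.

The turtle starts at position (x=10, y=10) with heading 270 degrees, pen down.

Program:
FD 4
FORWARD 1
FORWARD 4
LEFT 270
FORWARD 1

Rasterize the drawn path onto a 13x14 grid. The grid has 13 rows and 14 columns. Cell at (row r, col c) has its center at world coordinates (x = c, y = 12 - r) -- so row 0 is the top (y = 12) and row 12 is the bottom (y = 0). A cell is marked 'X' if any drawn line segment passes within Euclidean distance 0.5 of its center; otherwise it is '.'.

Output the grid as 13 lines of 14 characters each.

Answer: ..............
..............
..........X...
..........X...
..........X...
..........X...
..........X...
..........X...
..........X...
..........X...
..........X...
.........XX...
..............

Derivation:
Segment 0: (10,10) -> (10,6)
Segment 1: (10,6) -> (10,5)
Segment 2: (10,5) -> (10,1)
Segment 3: (10,1) -> (9,1)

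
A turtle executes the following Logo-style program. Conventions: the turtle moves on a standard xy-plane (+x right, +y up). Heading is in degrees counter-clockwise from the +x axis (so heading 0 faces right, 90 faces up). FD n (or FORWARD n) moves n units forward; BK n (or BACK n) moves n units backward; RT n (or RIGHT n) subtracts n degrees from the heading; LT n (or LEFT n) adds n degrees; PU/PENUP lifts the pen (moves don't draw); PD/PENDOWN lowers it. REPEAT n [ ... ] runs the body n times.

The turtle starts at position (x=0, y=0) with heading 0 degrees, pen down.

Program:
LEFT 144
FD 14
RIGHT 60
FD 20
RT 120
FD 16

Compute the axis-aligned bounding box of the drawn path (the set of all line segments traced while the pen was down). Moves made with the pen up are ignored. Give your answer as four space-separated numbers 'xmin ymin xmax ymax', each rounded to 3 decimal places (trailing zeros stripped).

Executing turtle program step by step:
Start: pos=(0,0), heading=0, pen down
LT 144: heading 0 -> 144
FD 14: (0,0) -> (-11.326,8.229) [heading=144, draw]
RT 60: heading 144 -> 84
FD 20: (-11.326,8.229) -> (-9.236,28.119) [heading=84, draw]
RT 120: heading 84 -> 324
FD 16: (-9.236,28.119) -> (3.709,18.715) [heading=324, draw]
Final: pos=(3.709,18.715), heading=324, 3 segment(s) drawn

Segment endpoints: x in {-11.326, -9.236, 0, 3.709}, y in {0, 8.229, 18.715, 28.119}
xmin=-11.326, ymin=0, xmax=3.709, ymax=28.119

Answer: -11.326 0 3.709 28.119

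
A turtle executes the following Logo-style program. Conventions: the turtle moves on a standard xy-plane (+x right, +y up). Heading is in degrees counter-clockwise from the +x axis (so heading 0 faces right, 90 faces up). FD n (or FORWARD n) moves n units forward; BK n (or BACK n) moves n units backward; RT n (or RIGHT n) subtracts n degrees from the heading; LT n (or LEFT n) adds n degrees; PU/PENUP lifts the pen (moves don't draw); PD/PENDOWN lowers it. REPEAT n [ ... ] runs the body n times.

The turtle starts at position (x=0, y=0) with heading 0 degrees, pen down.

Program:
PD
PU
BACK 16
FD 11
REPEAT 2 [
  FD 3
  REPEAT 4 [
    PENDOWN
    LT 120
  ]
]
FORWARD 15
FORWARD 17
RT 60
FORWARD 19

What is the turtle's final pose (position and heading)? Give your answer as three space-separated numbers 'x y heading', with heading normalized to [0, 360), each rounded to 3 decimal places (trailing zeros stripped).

Executing turtle program step by step:
Start: pos=(0,0), heading=0, pen down
PD: pen down
PU: pen up
BK 16: (0,0) -> (-16,0) [heading=0, move]
FD 11: (-16,0) -> (-5,0) [heading=0, move]
REPEAT 2 [
  -- iteration 1/2 --
  FD 3: (-5,0) -> (-2,0) [heading=0, move]
  REPEAT 4 [
    -- iteration 1/4 --
    PD: pen down
    LT 120: heading 0 -> 120
    -- iteration 2/4 --
    PD: pen down
    LT 120: heading 120 -> 240
    -- iteration 3/4 --
    PD: pen down
    LT 120: heading 240 -> 0
    -- iteration 4/4 --
    PD: pen down
    LT 120: heading 0 -> 120
  ]
  -- iteration 2/2 --
  FD 3: (-2,0) -> (-3.5,2.598) [heading=120, draw]
  REPEAT 4 [
    -- iteration 1/4 --
    PD: pen down
    LT 120: heading 120 -> 240
    -- iteration 2/4 --
    PD: pen down
    LT 120: heading 240 -> 0
    -- iteration 3/4 --
    PD: pen down
    LT 120: heading 0 -> 120
    -- iteration 4/4 --
    PD: pen down
    LT 120: heading 120 -> 240
  ]
]
FD 15: (-3.5,2.598) -> (-11,-10.392) [heading=240, draw]
FD 17: (-11,-10.392) -> (-19.5,-25.115) [heading=240, draw]
RT 60: heading 240 -> 180
FD 19: (-19.5,-25.115) -> (-38.5,-25.115) [heading=180, draw]
Final: pos=(-38.5,-25.115), heading=180, 4 segment(s) drawn

Answer: -38.5 -25.115 180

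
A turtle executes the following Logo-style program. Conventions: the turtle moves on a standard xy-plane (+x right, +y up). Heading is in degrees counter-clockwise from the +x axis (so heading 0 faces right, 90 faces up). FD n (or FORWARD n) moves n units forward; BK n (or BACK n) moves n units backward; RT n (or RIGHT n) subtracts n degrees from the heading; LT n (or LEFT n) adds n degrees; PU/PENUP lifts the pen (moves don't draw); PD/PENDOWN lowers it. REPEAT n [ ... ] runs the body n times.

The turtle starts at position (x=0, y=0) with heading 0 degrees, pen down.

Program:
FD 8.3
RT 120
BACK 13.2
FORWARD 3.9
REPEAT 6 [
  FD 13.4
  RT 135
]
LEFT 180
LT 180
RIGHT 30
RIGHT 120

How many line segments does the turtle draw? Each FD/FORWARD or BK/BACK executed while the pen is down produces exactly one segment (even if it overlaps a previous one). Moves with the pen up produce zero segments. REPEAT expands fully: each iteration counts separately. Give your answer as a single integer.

Executing turtle program step by step:
Start: pos=(0,0), heading=0, pen down
FD 8.3: (0,0) -> (8.3,0) [heading=0, draw]
RT 120: heading 0 -> 240
BK 13.2: (8.3,0) -> (14.9,11.432) [heading=240, draw]
FD 3.9: (14.9,11.432) -> (12.95,8.054) [heading=240, draw]
REPEAT 6 [
  -- iteration 1/6 --
  FD 13.4: (12.95,8.054) -> (6.25,-3.551) [heading=240, draw]
  RT 135: heading 240 -> 105
  -- iteration 2/6 --
  FD 13.4: (6.25,-3.551) -> (2.782,9.393) [heading=105, draw]
  RT 135: heading 105 -> 330
  -- iteration 3/6 --
  FD 13.4: (2.782,9.393) -> (14.387,2.693) [heading=330, draw]
  RT 135: heading 330 -> 195
  -- iteration 4/6 --
  FD 13.4: (14.387,2.693) -> (1.443,-0.775) [heading=195, draw]
  RT 135: heading 195 -> 60
  -- iteration 5/6 --
  FD 13.4: (1.443,-0.775) -> (8.143,10.829) [heading=60, draw]
  RT 135: heading 60 -> 285
  -- iteration 6/6 --
  FD 13.4: (8.143,10.829) -> (11.611,-2.114) [heading=285, draw]
  RT 135: heading 285 -> 150
]
LT 180: heading 150 -> 330
LT 180: heading 330 -> 150
RT 30: heading 150 -> 120
RT 120: heading 120 -> 0
Final: pos=(11.611,-2.114), heading=0, 9 segment(s) drawn
Segments drawn: 9

Answer: 9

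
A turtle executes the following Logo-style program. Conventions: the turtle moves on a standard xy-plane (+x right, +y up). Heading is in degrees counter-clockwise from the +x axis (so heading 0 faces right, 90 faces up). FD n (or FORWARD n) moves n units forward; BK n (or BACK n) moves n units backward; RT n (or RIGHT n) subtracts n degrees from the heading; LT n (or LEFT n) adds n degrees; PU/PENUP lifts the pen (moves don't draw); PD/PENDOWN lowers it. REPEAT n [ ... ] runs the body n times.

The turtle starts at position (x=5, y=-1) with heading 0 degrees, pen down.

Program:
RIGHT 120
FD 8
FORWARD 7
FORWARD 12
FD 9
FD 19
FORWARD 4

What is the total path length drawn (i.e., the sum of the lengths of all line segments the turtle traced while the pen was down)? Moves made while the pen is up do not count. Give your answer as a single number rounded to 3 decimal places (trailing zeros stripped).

Executing turtle program step by step:
Start: pos=(5,-1), heading=0, pen down
RT 120: heading 0 -> 240
FD 8: (5,-1) -> (1,-7.928) [heading=240, draw]
FD 7: (1,-7.928) -> (-2.5,-13.99) [heading=240, draw]
FD 12: (-2.5,-13.99) -> (-8.5,-24.383) [heading=240, draw]
FD 9: (-8.5,-24.383) -> (-13,-32.177) [heading=240, draw]
FD 19: (-13,-32.177) -> (-22.5,-48.631) [heading=240, draw]
FD 4: (-22.5,-48.631) -> (-24.5,-52.095) [heading=240, draw]
Final: pos=(-24.5,-52.095), heading=240, 6 segment(s) drawn

Segment lengths:
  seg 1: (5,-1) -> (1,-7.928), length = 8
  seg 2: (1,-7.928) -> (-2.5,-13.99), length = 7
  seg 3: (-2.5,-13.99) -> (-8.5,-24.383), length = 12
  seg 4: (-8.5,-24.383) -> (-13,-32.177), length = 9
  seg 5: (-13,-32.177) -> (-22.5,-48.631), length = 19
  seg 6: (-22.5,-48.631) -> (-24.5,-52.095), length = 4
Total = 59

Answer: 59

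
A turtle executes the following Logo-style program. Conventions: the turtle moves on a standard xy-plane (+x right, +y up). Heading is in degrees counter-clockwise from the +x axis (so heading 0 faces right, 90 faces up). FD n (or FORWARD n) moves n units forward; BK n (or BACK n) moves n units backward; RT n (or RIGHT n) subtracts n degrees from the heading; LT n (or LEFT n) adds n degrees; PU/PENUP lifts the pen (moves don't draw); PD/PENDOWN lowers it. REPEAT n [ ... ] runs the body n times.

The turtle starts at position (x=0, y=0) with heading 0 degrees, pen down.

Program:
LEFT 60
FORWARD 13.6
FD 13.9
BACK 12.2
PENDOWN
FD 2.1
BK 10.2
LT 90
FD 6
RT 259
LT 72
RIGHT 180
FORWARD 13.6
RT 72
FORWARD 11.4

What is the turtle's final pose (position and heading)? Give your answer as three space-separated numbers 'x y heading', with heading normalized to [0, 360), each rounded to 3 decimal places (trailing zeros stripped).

Answer: -8.746 28.199 71

Derivation:
Executing turtle program step by step:
Start: pos=(0,0), heading=0, pen down
LT 60: heading 0 -> 60
FD 13.6: (0,0) -> (6.8,11.778) [heading=60, draw]
FD 13.9: (6.8,11.778) -> (13.75,23.816) [heading=60, draw]
BK 12.2: (13.75,23.816) -> (7.65,13.25) [heading=60, draw]
PD: pen down
FD 2.1: (7.65,13.25) -> (8.7,15.069) [heading=60, draw]
BK 10.2: (8.7,15.069) -> (3.6,6.235) [heading=60, draw]
LT 90: heading 60 -> 150
FD 6: (3.6,6.235) -> (-1.596,9.235) [heading=150, draw]
RT 259: heading 150 -> 251
LT 72: heading 251 -> 323
RT 180: heading 323 -> 143
FD 13.6: (-1.596,9.235) -> (-12.458,17.42) [heading=143, draw]
RT 72: heading 143 -> 71
FD 11.4: (-12.458,17.42) -> (-8.746,28.199) [heading=71, draw]
Final: pos=(-8.746,28.199), heading=71, 8 segment(s) drawn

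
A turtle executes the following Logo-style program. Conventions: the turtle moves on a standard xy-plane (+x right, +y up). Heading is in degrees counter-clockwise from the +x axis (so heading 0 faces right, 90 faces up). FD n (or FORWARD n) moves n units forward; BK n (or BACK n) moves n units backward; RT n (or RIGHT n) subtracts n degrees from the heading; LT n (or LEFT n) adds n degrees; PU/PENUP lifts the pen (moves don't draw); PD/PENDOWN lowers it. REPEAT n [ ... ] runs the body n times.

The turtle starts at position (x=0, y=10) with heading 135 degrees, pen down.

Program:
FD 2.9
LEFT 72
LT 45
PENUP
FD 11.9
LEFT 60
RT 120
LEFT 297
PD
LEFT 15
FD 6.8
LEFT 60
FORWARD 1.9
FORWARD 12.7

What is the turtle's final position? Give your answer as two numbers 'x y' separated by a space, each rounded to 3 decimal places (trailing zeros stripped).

Answer: -24.567 -1.208

Derivation:
Executing turtle program step by step:
Start: pos=(0,10), heading=135, pen down
FD 2.9: (0,10) -> (-2.051,12.051) [heading=135, draw]
LT 72: heading 135 -> 207
LT 45: heading 207 -> 252
PU: pen up
FD 11.9: (-2.051,12.051) -> (-5.728,0.733) [heading=252, move]
LT 60: heading 252 -> 312
RT 120: heading 312 -> 192
LT 297: heading 192 -> 129
PD: pen down
LT 15: heading 129 -> 144
FD 6.8: (-5.728,0.733) -> (-11.229,4.73) [heading=144, draw]
LT 60: heading 144 -> 204
FD 1.9: (-11.229,4.73) -> (-12.965,3.957) [heading=204, draw]
FD 12.7: (-12.965,3.957) -> (-24.567,-1.208) [heading=204, draw]
Final: pos=(-24.567,-1.208), heading=204, 4 segment(s) drawn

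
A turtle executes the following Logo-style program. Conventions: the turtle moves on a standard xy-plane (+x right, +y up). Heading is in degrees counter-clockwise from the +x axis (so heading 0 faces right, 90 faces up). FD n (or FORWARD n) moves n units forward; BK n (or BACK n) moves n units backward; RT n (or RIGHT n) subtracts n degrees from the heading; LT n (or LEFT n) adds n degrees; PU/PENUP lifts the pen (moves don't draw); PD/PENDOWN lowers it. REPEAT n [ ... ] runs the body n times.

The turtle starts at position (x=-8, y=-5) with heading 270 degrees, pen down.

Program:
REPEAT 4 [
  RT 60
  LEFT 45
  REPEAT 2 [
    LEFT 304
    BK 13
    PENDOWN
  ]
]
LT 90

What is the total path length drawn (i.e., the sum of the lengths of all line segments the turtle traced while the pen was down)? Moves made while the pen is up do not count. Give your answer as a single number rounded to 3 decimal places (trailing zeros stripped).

Answer: 104

Derivation:
Executing turtle program step by step:
Start: pos=(-8,-5), heading=270, pen down
REPEAT 4 [
  -- iteration 1/4 --
  RT 60: heading 270 -> 210
  LT 45: heading 210 -> 255
  REPEAT 2 [
    -- iteration 1/2 --
    LT 304: heading 255 -> 199
    BK 13: (-8,-5) -> (4.292,-0.768) [heading=199, draw]
    PD: pen down
    -- iteration 2/2 --
    LT 304: heading 199 -> 143
    BK 13: (4.292,-0.768) -> (14.674,-8.591) [heading=143, draw]
    PD: pen down
  ]
  -- iteration 2/4 --
  RT 60: heading 143 -> 83
  LT 45: heading 83 -> 128
  REPEAT 2 [
    -- iteration 1/2 --
    LT 304: heading 128 -> 72
    BK 13: (14.674,-8.591) -> (10.657,-20.955) [heading=72, draw]
    PD: pen down
    -- iteration 2/2 --
    LT 304: heading 72 -> 16
    BK 13: (10.657,-20.955) -> (-1.84,-24.538) [heading=16, draw]
    PD: pen down
  ]
  -- iteration 3/4 --
  RT 60: heading 16 -> 316
  LT 45: heading 316 -> 1
  REPEAT 2 [
    -- iteration 1/2 --
    LT 304: heading 1 -> 305
    BK 13: (-1.84,-24.538) -> (-9.296,-13.889) [heading=305, draw]
    PD: pen down
    -- iteration 2/2 --
    LT 304: heading 305 -> 249
    BK 13: (-9.296,-13.889) -> (-4.637,-1.753) [heading=249, draw]
    PD: pen down
  ]
  -- iteration 4/4 --
  RT 60: heading 249 -> 189
  LT 45: heading 189 -> 234
  REPEAT 2 [
    -- iteration 1/2 --
    LT 304: heading 234 -> 178
    BK 13: (-4.637,-1.753) -> (8.355,-2.206) [heading=178, draw]
    PD: pen down
    -- iteration 2/2 --
    LT 304: heading 178 -> 122
    BK 13: (8.355,-2.206) -> (15.244,-13.231) [heading=122, draw]
    PD: pen down
  ]
]
LT 90: heading 122 -> 212
Final: pos=(15.244,-13.231), heading=212, 8 segment(s) drawn

Segment lengths:
  seg 1: (-8,-5) -> (4.292,-0.768), length = 13
  seg 2: (4.292,-0.768) -> (14.674,-8.591), length = 13
  seg 3: (14.674,-8.591) -> (10.657,-20.955), length = 13
  seg 4: (10.657,-20.955) -> (-1.84,-24.538), length = 13
  seg 5: (-1.84,-24.538) -> (-9.296,-13.889), length = 13
  seg 6: (-9.296,-13.889) -> (-4.637,-1.753), length = 13
  seg 7: (-4.637,-1.753) -> (8.355,-2.206), length = 13
  seg 8: (8.355,-2.206) -> (15.244,-13.231), length = 13
Total = 104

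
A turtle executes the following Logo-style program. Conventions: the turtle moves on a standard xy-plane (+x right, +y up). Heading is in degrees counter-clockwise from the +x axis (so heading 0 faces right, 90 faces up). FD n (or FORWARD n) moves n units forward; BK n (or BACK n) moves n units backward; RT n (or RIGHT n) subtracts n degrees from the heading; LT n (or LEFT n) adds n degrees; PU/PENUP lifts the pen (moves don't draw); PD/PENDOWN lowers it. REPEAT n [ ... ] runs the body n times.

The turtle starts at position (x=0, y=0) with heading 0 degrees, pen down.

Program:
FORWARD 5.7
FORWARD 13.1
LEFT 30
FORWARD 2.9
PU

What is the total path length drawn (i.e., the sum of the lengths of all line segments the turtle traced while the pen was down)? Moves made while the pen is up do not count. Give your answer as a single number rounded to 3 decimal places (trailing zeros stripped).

Executing turtle program step by step:
Start: pos=(0,0), heading=0, pen down
FD 5.7: (0,0) -> (5.7,0) [heading=0, draw]
FD 13.1: (5.7,0) -> (18.8,0) [heading=0, draw]
LT 30: heading 0 -> 30
FD 2.9: (18.8,0) -> (21.311,1.45) [heading=30, draw]
PU: pen up
Final: pos=(21.311,1.45), heading=30, 3 segment(s) drawn

Segment lengths:
  seg 1: (0,0) -> (5.7,0), length = 5.7
  seg 2: (5.7,0) -> (18.8,0), length = 13.1
  seg 3: (18.8,0) -> (21.311,1.45), length = 2.9
Total = 21.7

Answer: 21.7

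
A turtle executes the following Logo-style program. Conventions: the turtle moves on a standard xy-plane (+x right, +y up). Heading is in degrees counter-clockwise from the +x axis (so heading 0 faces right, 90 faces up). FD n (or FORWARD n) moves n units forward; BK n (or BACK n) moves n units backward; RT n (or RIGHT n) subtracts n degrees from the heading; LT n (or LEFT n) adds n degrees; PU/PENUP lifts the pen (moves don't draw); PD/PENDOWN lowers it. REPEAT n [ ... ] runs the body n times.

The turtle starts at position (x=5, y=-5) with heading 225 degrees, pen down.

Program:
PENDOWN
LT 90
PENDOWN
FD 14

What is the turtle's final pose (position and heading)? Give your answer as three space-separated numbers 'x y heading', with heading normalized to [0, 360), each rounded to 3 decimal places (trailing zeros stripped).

Executing turtle program step by step:
Start: pos=(5,-5), heading=225, pen down
PD: pen down
LT 90: heading 225 -> 315
PD: pen down
FD 14: (5,-5) -> (14.899,-14.899) [heading=315, draw]
Final: pos=(14.899,-14.899), heading=315, 1 segment(s) drawn

Answer: 14.899 -14.899 315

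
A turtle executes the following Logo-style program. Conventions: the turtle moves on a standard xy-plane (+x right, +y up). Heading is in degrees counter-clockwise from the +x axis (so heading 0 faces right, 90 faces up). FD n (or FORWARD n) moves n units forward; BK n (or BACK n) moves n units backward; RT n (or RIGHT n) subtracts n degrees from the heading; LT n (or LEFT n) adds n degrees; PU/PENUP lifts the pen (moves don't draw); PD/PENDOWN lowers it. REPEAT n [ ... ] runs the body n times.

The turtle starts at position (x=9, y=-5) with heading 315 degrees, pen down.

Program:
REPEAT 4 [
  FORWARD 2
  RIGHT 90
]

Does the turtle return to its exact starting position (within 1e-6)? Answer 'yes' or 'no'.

Executing turtle program step by step:
Start: pos=(9,-5), heading=315, pen down
REPEAT 4 [
  -- iteration 1/4 --
  FD 2: (9,-5) -> (10.414,-6.414) [heading=315, draw]
  RT 90: heading 315 -> 225
  -- iteration 2/4 --
  FD 2: (10.414,-6.414) -> (9,-7.828) [heading=225, draw]
  RT 90: heading 225 -> 135
  -- iteration 3/4 --
  FD 2: (9,-7.828) -> (7.586,-6.414) [heading=135, draw]
  RT 90: heading 135 -> 45
  -- iteration 4/4 --
  FD 2: (7.586,-6.414) -> (9,-5) [heading=45, draw]
  RT 90: heading 45 -> 315
]
Final: pos=(9,-5), heading=315, 4 segment(s) drawn

Start position: (9, -5)
Final position: (9, -5)
Distance = 0; < 1e-6 -> CLOSED

Answer: yes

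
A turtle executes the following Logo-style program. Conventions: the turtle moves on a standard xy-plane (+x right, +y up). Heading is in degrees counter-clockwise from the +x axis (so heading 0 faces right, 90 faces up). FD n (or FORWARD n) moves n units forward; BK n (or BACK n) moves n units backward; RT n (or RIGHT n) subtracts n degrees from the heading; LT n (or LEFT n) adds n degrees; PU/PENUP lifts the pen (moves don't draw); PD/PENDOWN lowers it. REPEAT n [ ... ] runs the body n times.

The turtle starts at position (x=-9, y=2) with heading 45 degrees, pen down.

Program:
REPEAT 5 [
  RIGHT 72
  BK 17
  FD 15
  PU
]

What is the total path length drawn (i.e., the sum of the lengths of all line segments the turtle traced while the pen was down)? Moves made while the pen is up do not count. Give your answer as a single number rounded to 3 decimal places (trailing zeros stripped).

Executing turtle program step by step:
Start: pos=(-9,2), heading=45, pen down
REPEAT 5 [
  -- iteration 1/5 --
  RT 72: heading 45 -> 333
  BK 17: (-9,2) -> (-24.147,9.718) [heading=333, draw]
  FD 15: (-24.147,9.718) -> (-10.782,2.908) [heading=333, draw]
  PU: pen up
  -- iteration 2/5 --
  RT 72: heading 333 -> 261
  BK 17: (-10.782,2.908) -> (-8.123,19.699) [heading=261, move]
  FD 15: (-8.123,19.699) -> (-10.469,4.883) [heading=261, move]
  PU: pen up
  -- iteration 3/5 --
  RT 72: heading 261 -> 189
  BK 17: (-10.469,4.883) -> (6.322,7.543) [heading=189, move]
  FD 15: (6.322,7.543) -> (-8.494,5.196) [heading=189, move]
  PU: pen up
  -- iteration 4/5 --
  RT 72: heading 189 -> 117
  BK 17: (-8.494,5.196) -> (-0.776,-9.951) [heading=117, move]
  FD 15: (-0.776,-9.951) -> (-7.586,3.414) [heading=117, move]
  PU: pen up
  -- iteration 5/5 --
  RT 72: heading 117 -> 45
  BK 17: (-7.586,3.414) -> (-19.607,-8.607) [heading=45, move]
  FD 15: (-19.607,-8.607) -> (-9,2) [heading=45, move]
  PU: pen up
]
Final: pos=(-9,2), heading=45, 2 segment(s) drawn

Segment lengths:
  seg 1: (-9,2) -> (-24.147,9.718), length = 17
  seg 2: (-24.147,9.718) -> (-10.782,2.908), length = 15
Total = 32

Answer: 32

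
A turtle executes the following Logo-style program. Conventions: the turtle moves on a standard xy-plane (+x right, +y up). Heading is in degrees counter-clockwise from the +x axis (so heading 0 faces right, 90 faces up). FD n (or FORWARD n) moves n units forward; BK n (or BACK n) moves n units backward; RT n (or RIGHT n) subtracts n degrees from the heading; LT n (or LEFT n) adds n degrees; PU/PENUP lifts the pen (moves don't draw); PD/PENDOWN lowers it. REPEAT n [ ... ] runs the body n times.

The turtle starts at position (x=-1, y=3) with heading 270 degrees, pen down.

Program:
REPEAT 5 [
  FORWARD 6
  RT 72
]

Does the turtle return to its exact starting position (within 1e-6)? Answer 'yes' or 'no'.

Executing turtle program step by step:
Start: pos=(-1,3), heading=270, pen down
REPEAT 5 [
  -- iteration 1/5 --
  FD 6: (-1,3) -> (-1,-3) [heading=270, draw]
  RT 72: heading 270 -> 198
  -- iteration 2/5 --
  FD 6: (-1,-3) -> (-6.706,-4.854) [heading=198, draw]
  RT 72: heading 198 -> 126
  -- iteration 3/5 --
  FD 6: (-6.706,-4.854) -> (-10.233,0) [heading=126, draw]
  RT 72: heading 126 -> 54
  -- iteration 4/5 --
  FD 6: (-10.233,0) -> (-6.706,4.854) [heading=54, draw]
  RT 72: heading 54 -> 342
  -- iteration 5/5 --
  FD 6: (-6.706,4.854) -> (-1,3) [heading=342, draw]
  RT 72: heading 342 -> 270
]
Final: pos=(-1,3), heading=270, 5 segment(s) drawn

Start position: (-1, 3)
Final position: (-1, 3)
Distance = 0; < 1e-6 -> CLOSED

Answer: yes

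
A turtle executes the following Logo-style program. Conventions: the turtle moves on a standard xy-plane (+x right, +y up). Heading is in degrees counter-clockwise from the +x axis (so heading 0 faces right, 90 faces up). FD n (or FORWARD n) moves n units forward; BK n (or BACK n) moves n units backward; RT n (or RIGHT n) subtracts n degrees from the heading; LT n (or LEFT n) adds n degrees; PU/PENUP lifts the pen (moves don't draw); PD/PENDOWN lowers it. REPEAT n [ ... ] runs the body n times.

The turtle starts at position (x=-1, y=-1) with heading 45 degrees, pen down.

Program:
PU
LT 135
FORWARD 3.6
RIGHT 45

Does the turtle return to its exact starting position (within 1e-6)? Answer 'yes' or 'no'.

Executing turtle program step by step:
Start: pos=(-1,-1), heading=45, pen down
PU: pen up
LT 135: heading 45 -> 180
FD 3.6: (-1,-1) -> (-4.6,-1) [heading=180, move]
RT 45: heading 180 -> 135
Final: pos=(-4.6,-1), heading=135, 0 segment(s) drawn

Start position: (-1, -1)
Final position: (-4.6, -1)
Distance = 3.6; >= 1e-6 -> NOT closed

Answer: no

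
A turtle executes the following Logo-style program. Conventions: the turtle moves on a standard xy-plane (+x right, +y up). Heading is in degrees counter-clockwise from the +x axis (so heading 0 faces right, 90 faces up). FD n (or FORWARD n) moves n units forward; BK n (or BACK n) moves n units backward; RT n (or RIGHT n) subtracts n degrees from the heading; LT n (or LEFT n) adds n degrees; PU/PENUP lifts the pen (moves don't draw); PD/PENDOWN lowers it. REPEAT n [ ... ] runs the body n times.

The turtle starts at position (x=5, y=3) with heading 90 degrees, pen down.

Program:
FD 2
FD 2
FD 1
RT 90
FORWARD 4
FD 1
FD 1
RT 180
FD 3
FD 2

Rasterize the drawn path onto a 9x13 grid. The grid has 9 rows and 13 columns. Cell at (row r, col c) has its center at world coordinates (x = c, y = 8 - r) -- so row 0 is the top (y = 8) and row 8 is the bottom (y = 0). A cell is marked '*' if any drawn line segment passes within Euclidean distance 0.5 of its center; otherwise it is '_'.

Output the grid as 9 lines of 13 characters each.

Answer: _____*******_
_____*_______
_____*_______
_____*_______
_____*_______
_____*_______
_____________
_____________
_____________

Derivation:
Segment 0: (5,3) -> (5,5)
Segment 1: (5,5) -> (5,7)
Segment 2: (5,7) -> (5,8)
Segment 3: (5,8) -> (9,8)
Segment 4: (9,8) -> (10,8)
Segment 5: (10,8) -> (11,8)
Segment 6: (11,8) -> (8,8)
Segment 7: (8,8) -> (6,8)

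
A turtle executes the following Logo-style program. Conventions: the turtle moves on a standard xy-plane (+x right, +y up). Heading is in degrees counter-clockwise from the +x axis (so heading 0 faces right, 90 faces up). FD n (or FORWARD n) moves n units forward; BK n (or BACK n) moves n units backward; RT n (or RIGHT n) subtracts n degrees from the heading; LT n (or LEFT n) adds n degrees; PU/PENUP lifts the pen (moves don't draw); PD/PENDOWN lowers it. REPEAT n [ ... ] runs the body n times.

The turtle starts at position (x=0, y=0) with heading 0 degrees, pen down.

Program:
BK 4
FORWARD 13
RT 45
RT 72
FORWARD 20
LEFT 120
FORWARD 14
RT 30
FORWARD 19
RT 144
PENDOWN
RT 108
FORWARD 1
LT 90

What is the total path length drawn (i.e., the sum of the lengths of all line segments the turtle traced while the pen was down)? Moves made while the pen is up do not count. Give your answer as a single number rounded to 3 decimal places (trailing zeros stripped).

Executing turtle program step by step:
Start: pos=(0,0), heading=0, pen down
BK 4: (0,0) -> (-4,0) [heading=0, draw]
FD 13: (-4,0) -> (9,0) [heading=0, draw]
RT 45: heading 0 -> 315
RT 72: heading 315 -> 243
FD 20: (9,0) -> (-0.08,-17.82) [heading=243, draw]
LT 120: heading 243 -> 3
FD 14: (-0.08,-17.82) -> (13.901,-17.087) [heading=3, draw]
RT 30: heading 3 -> 333
FD 19: (13.901,-17.087) -> (30.83,-25.713) [heading=333, draw]
RT 144: heading 333 -> 189
PD: pen down
RT 108: heading 189 -> 81
FD 1: (30.83,-25.713) -> (30.987,-24.726) [heading=81, draw]
LT 90: heading 81 -> 171
Final: pos=(30.987,-24.726), heading=171, 6 segment(s) drawn

Segment lengths:
  seg 1: (0,0) -> (-4,0), length = 4
  seg 2: (-4,0) -> (9,0), length = 13
  seg 3: (9,0) -> (-0.08,-17.82), length = 20
  seg 4: (-0.08,-17.82) -> (13.901,-17.087), length = 14
  seg 5: (13.901,-17.087) -> (30.83,-25.713), length = 19
  seg 6: (30.83,-25.713) -> (30.987,-24.726), length = 1
Total = 71

Answer: 71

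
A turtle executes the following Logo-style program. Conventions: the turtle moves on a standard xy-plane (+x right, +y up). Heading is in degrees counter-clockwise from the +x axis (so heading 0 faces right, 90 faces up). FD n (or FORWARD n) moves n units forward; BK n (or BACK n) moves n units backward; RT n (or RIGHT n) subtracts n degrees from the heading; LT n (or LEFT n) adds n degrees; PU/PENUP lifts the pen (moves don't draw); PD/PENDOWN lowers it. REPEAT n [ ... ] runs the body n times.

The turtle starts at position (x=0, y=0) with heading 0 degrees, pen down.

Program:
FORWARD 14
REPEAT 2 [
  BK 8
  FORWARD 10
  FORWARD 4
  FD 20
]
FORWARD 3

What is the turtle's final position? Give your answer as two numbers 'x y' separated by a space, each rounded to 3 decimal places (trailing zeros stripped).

Executing turtle program step by step:
Start: pos=(0,0), heading=0, pen down
FD 14: (0,0) -> (14,0) [heading=0, draw]
REPEAT 2 [
  -- iteration 1/2 --
  BK 8: (14,0) -> (6,0) [heading=0, draw]
  FD 10: (6,0) -> (16,0) [heading=0, draw]
  FD 4: (16,0) -> (20,0) [heading=0, draw]
  FD 20: (20,0) -> (40,0) [heading=0, draw]
  -- iteration 2/2 --
  BK 8: (40,0) -> (32,0) [heading=0, draw]
  FD 10: (32,0) -> (42,0) [heading=0, draw]
  FD 4: (42,0) -> (46,0) [heading=0, draw]
  FD 20: (46,0) -> (66,0) [heading=0, draw]
]
FD 3: (66,0) -> (69,0) [heading=0, draw]
Final: pos=(69,0), heading=0, 10 segment(s) drawn

Answer: 69 0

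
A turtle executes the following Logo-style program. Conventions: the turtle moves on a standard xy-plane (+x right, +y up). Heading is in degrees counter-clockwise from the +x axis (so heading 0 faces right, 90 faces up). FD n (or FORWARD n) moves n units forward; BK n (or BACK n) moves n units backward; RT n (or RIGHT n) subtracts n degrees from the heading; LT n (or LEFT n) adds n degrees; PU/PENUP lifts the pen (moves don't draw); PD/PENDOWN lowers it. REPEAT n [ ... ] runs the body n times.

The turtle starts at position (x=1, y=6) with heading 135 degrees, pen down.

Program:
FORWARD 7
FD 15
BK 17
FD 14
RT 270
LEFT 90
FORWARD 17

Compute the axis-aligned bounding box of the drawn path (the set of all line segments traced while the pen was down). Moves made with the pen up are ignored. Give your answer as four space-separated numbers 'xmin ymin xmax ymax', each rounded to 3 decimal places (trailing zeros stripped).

Answer: -14.556 6 1 21.556

Derivation:
Executing turtle program step by step:
Start: pos=(1,6), heading=135, pen down
FD 7: (1,6) -> (-3.95,10.95) [heading=135, draw]
FD 15: (-3.95,10.95) -> (-14.556,21.556) [heading=135, draw]
BK 17: (-14.556,21.556) -> (-2.536,9.536) [heading=135, draw]
FD 14: (-2.536,9.536) -> (-12.435,19.435) [heading=135, draw]
RT 270: heading 135 -> 225
LT 90: heading 225 -> 315
FD 17: (-12.435,19.435) -> (-0.414,7.414) [heading=315, draw]
Final: pos=(-0.414,7.414), heading=315, 5 segment(s) drawn

Segment endpoints: x in {-14.556, -12.435, -3.95, -2.536, -0.414, 1}, y in {6, 7.414, 9.536, 10.95, 19.435, 21.556}
xmin=-14.556, ymin=6, xmax=1, ymax=21.556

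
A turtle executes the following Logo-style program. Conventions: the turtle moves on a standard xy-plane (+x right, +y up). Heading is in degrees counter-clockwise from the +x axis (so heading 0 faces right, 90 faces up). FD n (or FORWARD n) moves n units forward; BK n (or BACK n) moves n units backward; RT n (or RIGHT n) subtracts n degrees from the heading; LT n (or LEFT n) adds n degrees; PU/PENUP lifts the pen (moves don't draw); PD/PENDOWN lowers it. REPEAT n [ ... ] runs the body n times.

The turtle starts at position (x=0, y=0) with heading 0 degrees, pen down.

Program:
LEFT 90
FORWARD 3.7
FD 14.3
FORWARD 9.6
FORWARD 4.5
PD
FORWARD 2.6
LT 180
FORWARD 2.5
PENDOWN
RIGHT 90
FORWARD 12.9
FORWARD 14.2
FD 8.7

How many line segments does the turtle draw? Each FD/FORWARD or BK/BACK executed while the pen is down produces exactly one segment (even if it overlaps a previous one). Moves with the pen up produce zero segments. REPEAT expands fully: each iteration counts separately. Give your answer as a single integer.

Answer: 9

Derivation:
Executing turtle program step by step:
Start: pos=(0,0), heading=0, pen down
LT 90: heading 0 -> 90
FD 3.7: (0,0) -> (0,3.7) [heading=90, draw]
FD 14.3: (0,3.7) -> (0,18) [heading=90, draw]
FD 9.6: (0,18) -> (0,27.6) [heading=90, draw]
FD 4.5: (0,27.6) -> (0,32.1) [heading=90, draw]
PD: pen down
FD 2.6: (0,32.1) -> (0,34.7) [heading=90, draw]
LT 180: heading 90 -> 270
FD 2.5: (0,34.7) -> (0,32.2) [heading=270, draw]
PD: pen down
RT 90: heading 270 -> 180
FD 12.9: (0,32.2) -> (-12.9,32.2) [heading=180, draw]
FD 14.2: (-12.9,32.2) -> (-27.1,32.2) [heading=180, draw]
FD 8.7: (-27.1,32.2) -> (-35.8,32.2) [heading=180, draw]
Final: pos=(-35.8,32.2), heading=180, 9 segment(s) drawn
Segments drawn: 9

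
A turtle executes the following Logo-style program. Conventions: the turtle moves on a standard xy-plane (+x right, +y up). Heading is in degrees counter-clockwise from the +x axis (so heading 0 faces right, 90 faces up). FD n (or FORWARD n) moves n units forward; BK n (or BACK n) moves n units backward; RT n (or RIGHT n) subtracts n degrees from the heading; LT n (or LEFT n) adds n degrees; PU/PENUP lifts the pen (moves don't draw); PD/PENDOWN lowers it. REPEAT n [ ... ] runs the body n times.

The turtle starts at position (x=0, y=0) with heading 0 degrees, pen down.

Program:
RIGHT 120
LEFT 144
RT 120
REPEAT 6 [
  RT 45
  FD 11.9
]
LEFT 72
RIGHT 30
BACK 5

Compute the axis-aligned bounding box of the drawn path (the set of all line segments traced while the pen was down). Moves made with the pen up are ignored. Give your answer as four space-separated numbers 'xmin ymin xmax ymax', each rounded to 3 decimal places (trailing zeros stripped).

Executing turtle program step by step:
Start: pos=(0,0), heading=0, pen down
RT 120: heading 0 -> 240
LT 144: heading 240 -> 24
RT 120: heading 24 -> 264
REPEAT 6 [
  -- iteration 1/6 --
  RT 45: heading 264 -> 219
  FD 11.9: (0,0) -> (-9.248,-7.489) [heading=219, draw]
  -- iteration 2/6 --
  RT 45: heading 219 -> 174
  FD 11.9: (-9.248,-7.489) -> (-21.083,-6.245) [heading=174, draw]
  -- iteration 3/6 --
  RT 45: heading 174 -> 129
  FD 11.9: (-21.083,-6.245) -> (-28.572,3.003) [heading=129, draw]
  -- iteration 4/6 --
  RT 45: heading 129 -> 84
  FD 11.9: (-28.572,3.003) -> (-27.328,14.838) [heading=84, draw]
  -- iteration 5/6 --
  RT 45: heading 84 -> 39
  FD 11.9: (-27.328,14.838) -> (-18.08,22.327) [heading=39, draw]
  -- iteration 6/6 --
  RT 45: heading 39 -> 354
  FD 11.9: (-18.08,22.327) -> (-6.245,21.083) [heading=354, draw]
]
LT 72: heading 354 -> 66
RT 30: heading 66 -> 36
BK 5: (-6.245,21.083) -> (-10.29,18.144) [heading=36, draw]
Final: pos=(-10.29,18.144), heading=36, 7 segment(s) drawn

Segment endpoints: x in {-28.572, -27.328, -21.083, -18.08, -10.29, -9.248, -6.245, 0}, y in {-7.489, -6.245, 0, 3.003, 14.838, 18.144, 21.083, 22.327}
xmin=-28.572, ymin=-7.489, xmax=0, ymax=22.327

Answer: -28.572 -7.489 0 22.327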